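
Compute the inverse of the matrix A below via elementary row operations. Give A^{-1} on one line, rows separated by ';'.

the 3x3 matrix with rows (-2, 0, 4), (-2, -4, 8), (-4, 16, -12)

inverse = [5/2 -2 -1/2; 7/4 -5/4 -1/4; 3/2 -1 -1/4]

Gauss-Jordan on [A | I]:
R1 <- (1/-2)*R1:  [    1     0    -2  |  -1/2     0     0 ]
R2 <- R2 - (-2)*R1:  [  0  -4   4  |  -1   1   0 ]
R3 <- R3 - (-4)*R1:  [   0   16  -20  |   -2    0    1 ]
R2 <- (1/-4)*R2:  [    0     1    -1  |   1/4  -1/4     0 ]
R3 <- R3 - (16)*R2:  [  0   0  -4  |  -6   4   1 ]
R3 <- (1/-4)*R3:  [    0     0     1  |   3/2    -1  -1/4 ]
R1 <- R1 - (-2)*R3:  [    1     0     0  |   5/2    -2  -1/2 ]
R2 <- R2 - (-1)*R3:  [    0     1     0  |   7/4  -5/4  -1/4 ]
Right block of [I | A^{-1}] is the inverse:
[ 5/2    -2  -1/2 ]
[ 7/4  -5/4  -1/4 ]
[ 3/2    -1  -1/4 ]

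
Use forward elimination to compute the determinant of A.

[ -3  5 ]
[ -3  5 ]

Forward elimination:
R2 <- R2 - (1)*R1:  [ 0  0 ]
Upper-triangular form:
[ -3  5 ]
[  0  0 ]
det(A) = (-1)^0 * (-3) * (0) = 0  (0 row swaps -> sign +1)

det(A) = 0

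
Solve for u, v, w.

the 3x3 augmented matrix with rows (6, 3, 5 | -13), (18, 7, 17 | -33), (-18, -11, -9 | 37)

Forward elimination on [A|b]:
R2 <- R2 - (3)*R1:  [  0  -2   2   6 ]
R3 <- R3 - (-3)*R1:  [  0  -2   6  -2 ]
R3 <- R3 - (1)*R2:  [  0   0   4  -8 ]
Row echelon form:
[ 6   3  5  |  -13 ]
[ 0  -2  2  |    6 ]
[ 0   0  4  |   -8 ]
Back-substitution:
w = (-8) / 4 = -2
v = (6 - (2)*(-2)) / -2 = -5
u = (-13 - (3)*(-5) - (5)*(-2)) / 6 = 2

(2, -5, -2)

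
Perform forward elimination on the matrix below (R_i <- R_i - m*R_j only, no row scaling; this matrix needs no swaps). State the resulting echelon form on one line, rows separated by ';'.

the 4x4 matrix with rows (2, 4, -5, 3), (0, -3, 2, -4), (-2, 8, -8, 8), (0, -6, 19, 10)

REF = [2 4 -5 3; 0 -3 2 -4; 0 0 -5 -5; 0 0 0 3]

Forward elimination:
R3 <- R3 - (-1)*R1:  [   0   12  -13   11 ]
R3 <- R3 - (-4)*R2:  [  0   0  -5  -5 ]
R4 <- R4 - (2)*R2:  [  0   0  15  18 ]
R4 <- R4 - (-3)*R3:  [ 0  0  0  3 ]
Row echelon form:
[ 2   4  -5   3 ]
[ 0  -3   2  -4 ]
[ 0   0  -5  -5 ]
[ 0   0   0   3 ]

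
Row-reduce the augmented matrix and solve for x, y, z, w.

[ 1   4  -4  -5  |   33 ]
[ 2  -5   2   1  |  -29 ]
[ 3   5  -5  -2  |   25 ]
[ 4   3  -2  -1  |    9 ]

Forward elimination on [A|b]:
R2 <- R2 - (2)*R1:  [   0  -13   10   11  -95 ]
R3 <- R3 - (3)*R1:  [   0   -7    7   13  -74 ]
R4 <- R4 - (4)*R1:  [    0   -13    14    19  -123 ]
R3 <- R3 - (7/13)*R2:  [       0        0    21/13    92/13  -297/13 ]
R4 <- R4 - (1)*R2:  [   0    0    4    8  -28 ]
R4 <- R4 - (52/21)*R3:  [       0        0        0  -200/21    200/7 ]
Row echelon form:
[ 1    4     -4       -5  |       33 ]
[ 0  -13     10       11  |      -95 ]
[ 0    0  21/13    92/13  |  -297/13 ]
[ 0    0      0  -200/21  |    200/7 ]
Back-substitution:
w = (200/7) / (-200/21) = -3
z = (-297/13 - (92/13)*(-3)) / (21/13) = -1
y = (-95 - (10)*(-1) - (11)*(-3)) / -13 = 4
x = (33 - (4)*(4) - (-4)*(-1) - (-5)*(-3)) / 1 = -2

(-2, 4, -1, -3)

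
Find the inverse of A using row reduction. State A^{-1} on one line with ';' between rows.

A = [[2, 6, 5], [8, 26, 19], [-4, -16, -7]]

inverse = [61/2 -19/2 -4; -5 3/2 1/2; -6 2 1]

Gauss-Jordan on [A | I]:
R1 <- (1/2)*R1:  [   1    3  5/2  |  1/2    0    0 ]
R2 <- R2 - (8)*R1:  [  0   2  -1  |  -4   1   0 ]
R3 <- R3 - (-4)*R1:  [  0  -4   3  |   2   0   1 ]
R2 <- (1/2)*R2:  [    0     1  -1/2  |    -2   1/2     0 ]
R1 <- R1 - (3)*R2:  [    1     0     4  |  13/2  -3/2     0 ]
R3 <- R3 - (-4)*R2:  [  0   0   1  |  -6   2   1 ]
R1 <- R1 - (4)*R3:  [     1      0      0  |   61/2  -19/2     -4 ]
R2 <- R2 - (-1/2)*R3:  [   0    1    0  |   -5  3/2  1/2 ]
Right block of [I | A^{-1}] is the inverse:
[ 61/2  -19/2   -4 ]
[   -5    3/2  1/2 ]
[   -6      2    1 ]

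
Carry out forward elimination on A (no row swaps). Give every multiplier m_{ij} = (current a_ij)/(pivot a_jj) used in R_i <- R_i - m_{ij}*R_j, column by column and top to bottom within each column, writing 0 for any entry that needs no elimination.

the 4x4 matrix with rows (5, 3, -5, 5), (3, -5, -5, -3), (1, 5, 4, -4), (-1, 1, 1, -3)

Forward elimination:
R2 <- R2 - (3/5)*R1:  [     0  -34/5     -2     -6 ]
R3 <- R3 - (1/5)*R1:  [    0  22/5     5    -5 ]
R4 <- R4 - (-1/5)*R1:  [   0  8/5    0   -2 ]
R3 <- R3 - (-11/17)*R2:  [       0        0    63/17  -151/17 ]
R4 <- R4 - (-4/17)*R2:  [      0       0   -8/17  -58/17 ]
R4 <- R4 - (-8/63)*R3:  [       0        0        0  -286/63 ]
Multipliers (in order of application): m_{21} = 3/5, m_{31} = 1/5, m_{41} = -1/5, m_{32} = -11/17, m_{42} = -4/17, m_{43} = -8/63

multipliers: 3/5, 1/5, -1/5, -11/17, -4/17, -8/63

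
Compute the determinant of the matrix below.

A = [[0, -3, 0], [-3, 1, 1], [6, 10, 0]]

Forward elimination:
R1 <-> R2   (pivot in column 1 was zero)
[ -3   1  1 ]
[  0  -3  0 ]
[  6  10  0 ]
R3 <- R3 - (-2)*R1:  [  0  12   2 ]
R3 <- R3 - (-4)*R2:  [ 0  0  2 ]
Upper-triangular form:
[ -3   1  1 ]
[  0  -3  0 ]
[  0   0  2 ]
det(A) = (-1)^1 * (-3) * (-3) * (2) = -18  (1 row swap -> sign -1)

det(A) = -18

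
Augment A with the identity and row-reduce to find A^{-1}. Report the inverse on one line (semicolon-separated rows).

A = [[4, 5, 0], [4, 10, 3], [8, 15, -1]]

Gauss-Jordan on [A | I]:
R1 <- (1/4)*R1:  [   1  5/4    0  |  1/4    0    0 ]
R2 <- R2 - (4)*R1:  [  0   5   3  |  -1   1   0 ]
R3 <- R3 - (8)*R1:  [  0   5  -1  |  -2   0   1 ]
R2 <- (1/5)*R2:  [    0     1   3/5  |  -1/5   1/5     0 ]
R1 <- R1 - (5/4)*R2:  [    1     0  -3/4  |   1/2  -1/4     0 ]
R3 <- R3 - (5)*R2:  [  0   0  -4  |  -1  -1   1 ]
R3 <- (1/-4)*R3:  [    0     0     1  |   1/4   1/4  -1/4 ]
R1 <- R1 - (-3/4)*R3:  [     1      0      0  |  11/16  -1/16  -3/16 ]
R2 <- R2 - (3/5)*R3:  [     0      1      0  |  -7/20   1/20   3/20 ]
Right block of [I | A^{-1}] is the inverse:
[ 11/16  -1/16  -3/16 ]
[ -7/20   1/20   3/20 ]
[   1/4    1/4   -1/4 ]

inverse = [11/16 -1/16 -3/16; -7/20 1/20 3/20; 1/4 1/4 -1/4]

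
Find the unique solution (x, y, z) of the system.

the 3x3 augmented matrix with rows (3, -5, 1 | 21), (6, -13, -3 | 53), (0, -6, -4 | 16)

Forward elimination on [A|b]:
R2 <- R2 - (2)*R1:  [  0  -3  -5  11 ]
R3 <- R3 - (2)*R2:  [  0   0   6  -6 ]
Row echelon form:
[ 3  -5   1  |  21 ]
[ 0  -3  -5  |  11 ]
[ 0   0   6  |  -6 ]
Back-substitution:
z = (-6) / 6 = -1
y = (11 - (-5)*(-1)) / -3 = -2
x = (21 - (-5)*(-2) - (1)*(-1)) / 3 = 4

(4, -2, -1)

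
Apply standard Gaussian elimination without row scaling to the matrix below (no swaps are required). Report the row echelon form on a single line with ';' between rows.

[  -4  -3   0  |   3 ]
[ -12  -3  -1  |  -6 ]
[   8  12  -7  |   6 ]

REF = [-4 -3 0 3; 0 6 -1 -15; 0 0 -6 27]

Forward elimination:
R2 <- R2 - (3)*R1:  [   0    6   -1  -15 ]
R3 <- R3 - (-2)*R1:  [  0   6  -7  12 ]
R3 <- R3 - (1)*R2:  [  0   0  -6  27 ]
Row echelon form:
[ -4  -3   0  |    3 ]
[  0   6  -1  |  -15 ]
[  0   0  -6  |   27 ]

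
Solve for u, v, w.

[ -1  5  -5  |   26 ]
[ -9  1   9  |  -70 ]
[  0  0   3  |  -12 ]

(4, 2, -4)

Forward elimination on [A|b]:
R2 <- R2 - (9)*R1:  [    0   -44    54  -304 ]
Row echelon form:
[ -1    5  -5  |    26 ]
[  0  -44  54  |  -304 ]
[  0    0   3  |   -12 ]
Back-substitution:
w = (-12) / 3 = -4
v = (-304 - (54)*(-4)) / -44 = 2
u = (26 - (5)*(2) - (-5)*(-4)) / -1 = 4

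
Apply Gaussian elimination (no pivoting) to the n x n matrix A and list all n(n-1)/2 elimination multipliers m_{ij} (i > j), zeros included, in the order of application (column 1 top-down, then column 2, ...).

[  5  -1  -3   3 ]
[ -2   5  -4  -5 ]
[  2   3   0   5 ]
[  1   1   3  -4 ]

Forward elimination:
R2 <- R2 - (-2/5)*R1:  [     0   23/5  -26/5  -19/5 ]
R3 <- R3 - (2/5)*R1:  [    0  17/5   6/5  19/5 ]
R4 <- R4 - (1/5)*R1:  [     0    6/5   18/5  -23/5 ]
R3 <- R3 - (17/23)*R2:  [      0       0  116/23  152/23 ]
R4 <- R4 - (6/23)*R2:  [      0       0  114/23  -83/23 ]
R4 <- R4 - (57/58)*R3:  [       0        0        0  -293/29 ]
Multipliers (in order of application): m_{21} = -2/5, m_{31} = 2/5, m_{41} = 1/5, m_{32} = 17/23, m_{42} = 6/23, m_{43} = 57/58

multipliers: -2/5, 2/5, 1/5, 17/23, 6/23, 57/58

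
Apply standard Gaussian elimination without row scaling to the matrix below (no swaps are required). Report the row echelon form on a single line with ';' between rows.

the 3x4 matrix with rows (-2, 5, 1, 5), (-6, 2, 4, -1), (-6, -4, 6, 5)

Forward elimination:
R2 <- R2 - (3)*R1:  [   0  -13    1  -16 ]
R3 <- R3 - (3)*R1:  [   0  -19    3  -10 ]
R3 <- R3 - (19/13)*R2:  [      0       0   20/13  174/13 ]
Row echelon form:
[ -2    5      1       5 ]
[  0  -13      1     -16 ]
[  0    0  20/13  174/13 ]

REF = [-2 5 1 5; 0 -13 1 -16; 0 0 20/13 174/13]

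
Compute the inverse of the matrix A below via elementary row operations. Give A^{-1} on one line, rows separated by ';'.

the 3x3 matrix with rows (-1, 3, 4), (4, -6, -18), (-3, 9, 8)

inverse = [19/4 1/2 -5/4; 11/12 1/6 -1/12; 3/4 0 -1/4]

Gauss-Jordan on [A | I]:
R1 <- (1/-1)*R1:  [  1  -3  -4  |  -1   0   0 ]
R2 <- R2 - (4)*R1:  [  0   6  -2  |   4   1   0 ]
R3 <- R3 - (-3)*R1:  [  0   0  -4  |  -3   0   1 ]
R2 <- (1/6)*R2:  [    0     1  -1/3  |   2/3   1/6     0 ]
R1 <- R1 - (-3)*R2:  [   1    0   -5  |    1  1/2    0 ]
R3 <- (1/-4)*R3:  [    0     0     1  |   3/4     0  -1/4 ]
R1 <- R1 - (-5)*R3:  [    1     0     0  |  19/4   1/2  -5/4 ]
R2 <- R2 - (-1/3)*R3:  [     0      1      0  |  11/12    1/6  -1/12 ]
Right block of [I | A^{-1}] is the inverse:
[  19/4  1/2   -5/4 ]
[ 11/12  1/6  -1/12 ]
[   3/4    0   -1/4 ]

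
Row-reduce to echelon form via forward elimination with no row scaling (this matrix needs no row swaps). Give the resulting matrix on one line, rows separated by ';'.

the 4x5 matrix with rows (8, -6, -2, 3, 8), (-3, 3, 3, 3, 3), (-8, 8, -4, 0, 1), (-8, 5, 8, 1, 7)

REF = [8 -6 -2 3 8; 0 3/4 9/4 33/8 6; 0 0 -12 -8 -7; 0 0 0 7/2 71/4]

Forward elimination:
R2 <- R2 - (-3/8)*R1:  [    0   3/4   9/4  33/8     6 ]
R3 <- R3 - (-1)*R1:  [  0   2  -6   3   9 ]
R4 <- R4 - (-1)*R1:  [  0  -1   6   4  15 ]
R3 <- R3 - (8/3)*R2:  [   0    0  -12   -8   -7 ]
R4 <- R4 - (-4/3)*R2:  [    0     0     9  19/2    23 ]
R4 <- R4 - (-3/4)*R3:  [    0     0     0   7/2  71/4 ]
Row echelon form:
[ 8   -6   -2     3     8 ]
[ 0  3/4  9/4  33/8     6 ]
[ 0    0  -12    -8    -7 ]
[ 0    0    0   7/2  71/4 ]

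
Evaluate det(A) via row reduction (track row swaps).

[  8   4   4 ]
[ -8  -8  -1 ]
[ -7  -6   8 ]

Forward elimination:
R2 <- R2 - (-1)*R1:  [  0  -4   3 ]
R3 <- R3 - (-7/8)*R1:  [    0  -5/2  23/2 ]
R3 <- R3 - (5/8)*R2:  [    0     0  77/8 ]
Upper-triangular form:
[ 8   4     4 ]
[ 0  -4     3 ]
[ 0   0  77/8 ]
det(A) = (-1)^0 * (8) * (-4) * (77/8) = -308  (0 row swaps -> sign +1)

det(A) = -308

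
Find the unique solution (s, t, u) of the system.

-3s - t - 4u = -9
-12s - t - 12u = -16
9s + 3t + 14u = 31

(-1, 4, 2)

Forward elimination on [A|b]:
R2 <- R2 - (4)*R1:  [  0   3   4  20 ]
R3 <- R3 - (-3)*R1:  [ 0  0  2  4 ]
Row echelon form:
[ -3  -1  -4  |  -9 ]
[  0   3   4  |  20 ]
[  0   0   2  |   4 ]
Back-substitution:
u = (4) / 2 = 2
t = (20 - (4)*(2)) / 3 = 4
s = (-9 - (-1)*(4) - (-4)*(2)) / -3 = -1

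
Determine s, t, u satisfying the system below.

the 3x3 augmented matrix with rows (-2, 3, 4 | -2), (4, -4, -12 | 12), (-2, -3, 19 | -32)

Forward elimination on [A|b]:
R2 <- R2 - (-2)*R1:  [  0   2  -4   8 ]
R3 <- R3 - (1)*R1:  [   0   -6   15  -30 ]
R3 <- R3 - (-3)*R2:  [  0   0   3  -6 ]
Row echelon form:
[ -2  3   4  |  -2 ]
[  0  2  -4  |   8 ]
[  0  0   3  |  -6 ]
Back-substitution:
u = (-6) / 3 = -2
t = (8 - (-4)*(-2)) / 2 = 0
s = (-2 - (3)*(0) - (4)*(-2)) / -2 = -3

(-3, 0, -2)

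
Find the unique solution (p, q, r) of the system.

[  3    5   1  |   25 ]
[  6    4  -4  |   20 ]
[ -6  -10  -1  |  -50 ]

Forward elimination on [A|b]:
R2 <- R2 - (2)*R1:  [   0   -6   -6  -30 ]
R3 <- R3 - (-2)*R1:  [ 0  0  1  0 ]
Row echelon form:
[ 3   5   1  |   25 ]
[ 0  -6  -6  |  -30 ]
[ 0   0   1  |    0 ]
Back-substitution:
r = (0) / 1 = 0
q = (-30 - (-6)*(0)) / -6 = 5
p = (25 - (5)*(5) - (1)*(0)) / 3 = 0

(0, 5, 0)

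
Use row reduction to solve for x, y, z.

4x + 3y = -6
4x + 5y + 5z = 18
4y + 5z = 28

Forward elimination on [A|b]:
R2 <- R2 - (1)*R1:  [  0   2   5  24 ]
R3 <- R3 - (2)*R2:  [   0    0   -5  -20 ]
Row echelon form:
[ 4  3   0  |   -6 ]
[ 0  2   5  |   24 ]
[ 0  0  -5  |  -20 ]
Back-substitution:
z = (-20) / -5 = 4
y = (24 - (5)*(4)) / 2 = 2
x = (-6 - (3)*(2)) / 4 = -3

(-3, 2, 4)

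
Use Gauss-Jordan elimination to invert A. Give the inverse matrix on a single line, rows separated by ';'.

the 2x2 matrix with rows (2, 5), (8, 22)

inverse = [11/2 -5/4; -2 1/2]

Gauss-Jordan on [A | I]:
R1 <- (1/2)*R1:  [   1  5/2  |  1/2    0 ]
R2 <- R2 - (8)*R1:  [  0   2  |  -4   1 ]
R2 <- (1/2)*R2:  [   0    1  |   -2  1/2 ]
R1 <- R1 - (5/2)*R2:  [    1     0  |  11/2  -5/4 ]
Right block of [I | A^{-1}] is the inverse:
[ 11/2  -5/4 ]
[   -2   1/2 ]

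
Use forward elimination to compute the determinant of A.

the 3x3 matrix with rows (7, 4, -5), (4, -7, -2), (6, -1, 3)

Forward elimination:
R2 <- R2 - (4/7)*R1:  [     0  -65/7    6/7 ]
R3 <- R3 - (6/7)*R1:  [     0  -31/7   51/7 ]
R3 <- R3 - (31/65)*R2:  [      0       0  447/65 ]
Upper-triangular form:
[ 7      4      -5 ]
[ 0  -65/7     6/7 ]
[ 0      0  447/65 ]
det(A) = (-1)^0 * (7) * (-65/7) * (447/65) = -447  (0 row swaps -> sign +1)

det(A) = -447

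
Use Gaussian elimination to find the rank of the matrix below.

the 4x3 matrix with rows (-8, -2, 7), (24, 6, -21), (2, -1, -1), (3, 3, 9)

Row reduction:
R2 <- R2 - (-3)*R1:  [ 0  0  0 ]
R3 <- R3 - (-1/4)*R1:  [    0  -3/2   3/4 ]
R4 <- R4 - (-3/8)*R1:  [    0   9/4  93/8 ]
R2 <-> R3   (pivot in column 2 was zero)
[ -8    -2     7 ]
[  0  -3/2   3/4 ]
[  0     0     0 ]
[  0   9/4  93/8 ]
R4 <- R4 - (-3/2)*R2:  [    0     0  51/4 ]
R3 <-> R4   (pivot in column 3 was zero)
[ -8    -2     7 ]
[  0  -3/2   3/4 ]
[  0     0  51/4 ]
[  0     0     0 ]
Row echelon form:
[ -8    -2     7 ]
[  0  -3/2   3/4 ]
[  0     0  51/4 ]
[  0     0     0 ]
Nonzero rows / pivot columns: 3

rank(A) = 3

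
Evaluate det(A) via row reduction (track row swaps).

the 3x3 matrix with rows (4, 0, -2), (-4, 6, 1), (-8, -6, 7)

det(A) = 48

Forward elimination:
R2 <- R2 - (-1)*R1:  [  0   6  -1 ]
R3 <- R3 - (-2)*R1:  [  0  -6   3 ]
R3 <- R3 - (-1)*R2:  [ 0  0  2 ]
Upper-triangular form:
[ 4  0  -2 ]
[ 0  6  -1 ]
[ 0  0   2 ]
det(A) = (-1)^0 * (4) * (6) * (2) = 48  (0 row swaps -> sign +1)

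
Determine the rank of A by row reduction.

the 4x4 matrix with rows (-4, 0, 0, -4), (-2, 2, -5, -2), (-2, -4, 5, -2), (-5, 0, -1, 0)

Row reduction:
R2 <- R2 - (1/2)*R1:  [  0   2  -5   0 ]
R3 <- R3 - (1/2)*R1:  [  0  -4   5   0 ]
R4 <- R4 - (5/4)*R1:  [  0   0  -1   5 ]
R3 <- R3 - (-2)*R2:  [  0   0  -5   0 ]
R4 <- R4 - (1/5)*R3:  [ 0  0  0  5 ]
Row echelon form:
[ -4  0   0  -4 ]
[  0  2  -5   0 ]
[  0  0  -5   0 ]
[  0  0   0   5 ]
Nonzero rows / pivot columns: 4

rank(A) = 4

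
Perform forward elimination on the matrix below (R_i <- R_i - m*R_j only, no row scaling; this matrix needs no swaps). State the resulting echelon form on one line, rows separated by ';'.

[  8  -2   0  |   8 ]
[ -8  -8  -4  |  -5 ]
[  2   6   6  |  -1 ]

Forward elimination:
R2 <- R2 - (-1)*R1:  [   0  -10   -4    3 ]
R3 <- R3 - (1/4)*R1:  [    0  13/2     6    -3 ]
R3 <- R3 - (-13/20)*R2:  [      0       0    17/5  -21/20 ]
Row echelon form:
[ 8   -2     0  |       8 ]
[ 0  -10    -4  |       3 ]
[ 0    0  17/5  |  -21/20 ]

REF = [8 -2 0 8; 0 -10 -4 3; 0 0 17/5 -21/20]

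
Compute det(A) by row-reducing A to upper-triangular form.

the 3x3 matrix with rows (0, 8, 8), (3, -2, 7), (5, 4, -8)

det(A) = 648

Forward elimination:
R1 <-> R2   (pivot in column 1 was zero)
[ 3  -2   7 ]
[ 0   8   8 ]
[ 5   4  -8 ]
R3 <- R3 - (5/3)*R1:  [     0   22/3  -59/3 ]
R3 <- R3 - (11/12)*R2:  [   0    0  -27 ]
Upper-triangular form:
[ 3  -2    7 ]
[ 0   8    8 ]
[ 0   0  -27 ]
det(A) = (-1)^1 * (3) * (8) * (-27) = 648  (1 row swap -> sign -1)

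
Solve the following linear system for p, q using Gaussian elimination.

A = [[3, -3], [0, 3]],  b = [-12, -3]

(-5, -1)

Forward elimination on [A|b]:
Row echelon form:
[ 3  -3  |  -12 ]
[ 0   3  |   -3 ]
Back-substitution:
q = (-3) / 3 = -1
p = (-12 - (-3)*(-1)) / 3 = -5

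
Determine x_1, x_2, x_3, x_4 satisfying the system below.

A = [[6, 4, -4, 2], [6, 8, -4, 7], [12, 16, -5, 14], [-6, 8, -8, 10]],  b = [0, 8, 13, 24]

Forward elimination on [A|b]:
R2 <- R2 - (1)*R1:  [ 0  4  0  5  8 ]
R3 <- R3 - (2)*R1:  [  0   8   3  10  13 ]
R4 <- R4 - (-1)*R1:  [   0   12  -12   12   24 ]
R3 <- R3 - (2)*R2:  [  0   0   3   0  -3 ]
R4 <- R4 - (3)*R2:  [   0    0  -12   -3    0 ]
R4 <- R4 - (-4)*R3:  [   0    0    0   -3  -12 ]
Row echelon form:
[ 6  4  -4   2  |    0 ]
[ 0  4   0   5  |    8 ]
[ 0  0   3   0  |   -3 ]
[ 0  0   0  -3  |  -12 ]
Back-substitution:
x_4 = (-12) / -3 = 4
x_3 = (-3) / 3 = -1
x_2 = (8 - (5)*(4)) / 4 = -3
x_1 = (0 - (4)*(-3) - (-4)*(-1) - (2)*(4)) / 6 = 0

(0, -3, -1, 4)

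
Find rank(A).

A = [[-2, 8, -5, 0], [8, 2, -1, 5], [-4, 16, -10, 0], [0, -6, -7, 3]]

Row reduction:
R2 <- R2 - (-4)*R1:  [   0   34  -21    5 ]
R3 <- R3 - (2)*R1:  [ 0  0  0  0 ]
R4 <- R4 - (-3/17)*R2:  [       0        0  -182/17    66/17 ]
R3 <-> R4   (pivot in column 3 was zero)
[ -2   8       -5      0 ]
[  0  34      -21      5 ]
[  0   0  -182/17  66/17 ]
[  0   0        0      0 ]
Row echelon form:
[ -2   8       -5      0 ]
[  0  34      -21      5 ]
[  0   0  -182/17  66/17 ]
[  0   0        0      0 ]
Nonzero rows / pivot columns: 3

rank(A) = 3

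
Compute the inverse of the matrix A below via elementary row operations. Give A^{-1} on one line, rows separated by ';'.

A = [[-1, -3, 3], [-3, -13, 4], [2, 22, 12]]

Gauss-Jordan on [A | I]:
R1 <- (1/-1)*R1:  [  1   3  -3  |  -1   0   0 ]
R2 <- R2 - (-3)*R1:  [  0  -4  -5  |  -3   1   0 ]
R3 <- R3 - (2)*R1:  [  0  16  18  |   2   0   1 ]
R2 <- (1/-4)*R2:  [    0     1   5/4  |   3/4  -1/4     0 ]
R1 <- R1 - (3)*R2:  [     1      0  -27/4  |  -13/4    3/4      0 ]
R3 <- R3 - (16)*R2:  [   0    0   -2  |  -10    4    1 ]
R3 <- (1/-2)*R3:  [    0     0     1  |     5    -2  -1/2 ]
R1 <- R1 - (-27/4)*R3:  [     1      0      0  |   61/2  -51/4  -27/8 ]
R2 <- R2 - (5/4)*R3:  [     0      1      0  |  -11/2    9/4    5/8 ]
Right block of [I | A^{-1}] is the inverse:
[  61/2  -51/4  -27/8 ]
[ -11/2    9/4    5/8 ]
[     5     -2   -1/2 ]

inverse = [61/2 -51/4 -27/8; -11/2 9/4 5/8; 5 -2 -1/2]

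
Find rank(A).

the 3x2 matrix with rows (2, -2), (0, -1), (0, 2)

rank(A) = 2

Row reduction:
R3 <- R3 - (-2)*R2:  [ 0  0 ]
Row echelon form:
[ 2  -2 ]
[ 0  -1 ]
[ 0   0 ]
Nonzero rows / pivot columns: 2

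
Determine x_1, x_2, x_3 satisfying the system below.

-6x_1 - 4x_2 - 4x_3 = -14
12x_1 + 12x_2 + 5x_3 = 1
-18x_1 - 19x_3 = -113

(1, -3, 5)

Forward elimination on [A|b]:
R2 <- R2 - (-2)*R1:  [   0    4   -3  -27 ]
R3 <- R3 - (3)*R1:  [   0   12   -7  -71 ]
R3 <- R3 - (3)*R2:  [  0   0   2  10 ]
Row echelon form:
[ -6  -4  -4  |  -14 ]
[  0   4  -3  |  -27 ]
[  0   0   2  |   10 ]
Back-substitution:
x_3 = (10) / 2 = 5
x_2 = (-27 - (-3)*(5)) / 4 = -3
x_1 = (-14 - (-4)*(-3) - (-4)*(5)) / -6 = 1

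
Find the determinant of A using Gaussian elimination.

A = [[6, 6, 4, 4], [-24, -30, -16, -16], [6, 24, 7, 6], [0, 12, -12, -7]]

det(A) = -108

Forward elimination:
R2 <- R2 - (-4)*R1:  [  0  -6   0   0 ]
R3 <- R3 - (1)*R1:  [  0  18   3   2 ]
R3 <- R3 - (-3)*R2:  [ 0  0  3  2 ]
R4 <- R4 - (-2)*R2:  [   0    0  -12   -7 ]
R4 <- R4 - (-4)*R3:  [ 0  0  0  1 ]
Upper-triangular form:
[ 6   6  4  4 ]
[ 0  -6  0  0 ]
[ 0   0  3  2 ]
[ 0   0  0  1 ]
det(A) = (-1)^0 * (6) * (-6) * (3) * (1) = -108  (0 row swaps -> sign +1)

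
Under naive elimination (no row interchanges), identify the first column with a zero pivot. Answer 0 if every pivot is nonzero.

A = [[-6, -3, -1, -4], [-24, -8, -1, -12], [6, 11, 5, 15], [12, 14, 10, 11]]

first zero-pivot column = 0

Naive forward elimination:
R2 <- R2 - (4)*R1:  [ 0  4  3  4 ]
R3 <- R3 - (-1)*R1:  [  0   8   4  11 ]
R4 <- R4 - (-2)*R1:  [ 0  8  8  3 ]
R3 <- R3 - (2)*R2:  [  0   0  -2   3 ]
R4 <- R4 - (2)*R2:  [  0   0   2  -5 ]
R4 <- R4 - (-1)*R3:  [  0   0   0  -2 ]
All pivots nonzero; naive elimination completes without hitting a zero pivot.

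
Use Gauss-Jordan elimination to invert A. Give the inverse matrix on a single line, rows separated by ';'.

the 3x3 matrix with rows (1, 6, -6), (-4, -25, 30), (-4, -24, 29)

inverse = [1 6 -6; 4/5 -1 6/5; 4/5 0 1/5]

Gauss-Jordan on [A | I]:
R2 <- R2 - (-4)*R1:  [  0  -1   6  |   4   1   0 ]
R3 <- R3 - (-4)*R1:  [ 0  0  5  |  4  0  1 ]
R2 <- (1/-1)*R2:  [  0   1  -6  |  -4  -1   0 ]
R1 <- R1 - (6)*R2:  [  1   0  30  |  25   6   0 ]
R3 <- (1/5)*R3:  [   0    0    1  |  4/5    0  1/5 ]
R1 <- R1 - (30)*R3:  [  1   0   0  |   1   6  -6 ]
R2 <- R2 - (-6)*R3:  [   0    1    0  |  4/5   -1  6/5 ]
Right block of [I | A^{-1}] is the inverse:
[   1   6   -6 ]
[ 4/5  -1  6/5 ]
[ 4/5   0  1/5 ]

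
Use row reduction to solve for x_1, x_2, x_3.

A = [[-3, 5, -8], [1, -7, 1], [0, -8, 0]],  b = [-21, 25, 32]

Forward elimination on [A|b]:
R2 <- R2 - (-1/3)*R1:  [     0  -16/3   -5/3     18 ]
R3 <- R3 - (3/2)*R2:  [   0    0  5/2    5 ]
Row echelon form:
[ -3      5    -8  |  -21 ]
[  0  -16/3  -5/3  |   18 ]
[  0      0   5/2  |    5 ]
Back-substitution:
x_3 = (5) / (5/2) = 2
x_2 = (18 - (-5/3)*(2)) / (-16/3) = -4
x_1 = (-21 - (5)*(-4) - (-8)*(2)) / -3 = -5

(-5, -4, 2)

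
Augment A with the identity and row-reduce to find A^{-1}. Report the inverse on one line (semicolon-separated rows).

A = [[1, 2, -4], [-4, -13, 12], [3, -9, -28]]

inverse = [118/5 23/5 -7/5; -19/5 -4/5 1/5; 15/4 3/4 -1/4]

Gauss-Jordan on [A | I]:
R2 <- R2 - (-4)*R1:  [  0  -5  -4  |   4   1   0 ]
R3 <- R3 - (3)*R1:  [   0  -15  -16  |   -3    0    1 ]
R2 <- (1/-5)*R2:  [    0     1   4/5  |  -4/5  -1/5     0 ]
R1 <- R1 - (2)*R2:  [     1      0  -28/5  |   13/5    2/5      0 ]
R3 <- R3 - (-15)*R2:  [   0    0   -4  |  -15   -3    1 ]
R3 <- (1/-4)*R3:  [    0     0     1  |  15/4   3/4  -1/4 ]
R1 <- R1 - (-28/5)*R3:  [     1      0      0  |  118/5   23/5   -7/5 ]
R2 <- R2 - (4/5)*R3:  [     0      1      0  |  -19/5   -4/5    1/5 ]
Right block of [I | A^{-1}] is the inverse:
[ 118/5  23/5  -7/5 ]
[ -19/5  -4/5   1/5 ]
[  15/4   3/4  -1/4 ]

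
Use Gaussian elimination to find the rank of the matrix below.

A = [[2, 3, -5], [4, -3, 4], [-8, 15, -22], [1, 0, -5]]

rank(A) = 3

Row reduction:
R2 <- R2 - (2)*R1:  [  0  -9  14 ]
R3 <- R3 - (-4)*R1:  [   0   27  -42 ]
R4 <- R4 - (1/2)*R1:  [    0  -3/2  -5/2 ]
R3 <- R3 - (-3)*R2:  [ 0  0  0 ]
R4 <- R4 - (1/6)*R2:  [     0      0  -29/6 ]
R3 <-> R4   (pivot in column 3 was zero)
[ 2   3     -5 ]
[ 0  -9     14 ]
[ 0   0  -29/6 ]
[ 0   0      0 ]
Row echelon form:
[ 2   3     -5 ]
[ 0  -9     14 ]
[ 0   0  -29/6 ]
[ 0   0      0 ]
Nonzero rows / pivot columns: 3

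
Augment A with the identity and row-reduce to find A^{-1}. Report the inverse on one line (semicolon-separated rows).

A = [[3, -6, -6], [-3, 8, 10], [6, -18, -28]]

Gauss-Jordan on [A | I]:
R1 <- (1/3)*R1:  [   1   -2   -2  |  1/3    0    0 ]
R2 <- R2 - (-3)*R1:  [ 0  2  4  |  1  1  0 ]
R3 <- R3 - (6)*R1:  [   0   -6  -16  |   -2    0    1 ]
R2 <- (1/2)*R2:  [   0    1    2  |  1/2  1/2    0 ]
R1 <- R1 - (-2)*R2:  [   1    0    2  |  4/3    1    0 ]
R3 <- R3 - (-6)*R2:  [  0   0  -4  |   1   3   1 ]
R3 <- (1/-4)*R3:  [    0     0     1  |  -1/4  -3/4  -1/4 ]
R1 <- R1 - (2)*R3:  [    1     0     0  |  11/6   5/2   1/2 ]
R2 <- R2 - (2)*R3:  [   0    1    0  |    1    2  1/2 ]
Right block of [I | A^{-1}] is the inverse:
[ 11/6   5/2   1/2 ]
[    1     2   1/2 ]
[ -1/4  -3/4  -1/4 ]

inverse = [11/6 5/2 1/2; 1 2 1/2; -1/4 -3/4 -1/4]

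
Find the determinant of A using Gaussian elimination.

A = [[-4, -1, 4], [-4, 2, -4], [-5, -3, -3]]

Forward elimination:
R2 <- R2 - (1)*R1:  [  0   3  -8 ]
R3 <- R3 - (5/4)*R1:  [    0  -7/4    -8 ]
R3 <- R3 - (-7/12)*R2:  [     0      0  -38/3 ]
Upper-triangular form:
[ -4  -1      4 ]
[  0   3     -8 ]
[  0   0  -38/3 ]
det(A) = (-1)^0 * (-4) * (3) * (-38/3) = 152  (0 row swaps -> sign +1)

det(A) = 152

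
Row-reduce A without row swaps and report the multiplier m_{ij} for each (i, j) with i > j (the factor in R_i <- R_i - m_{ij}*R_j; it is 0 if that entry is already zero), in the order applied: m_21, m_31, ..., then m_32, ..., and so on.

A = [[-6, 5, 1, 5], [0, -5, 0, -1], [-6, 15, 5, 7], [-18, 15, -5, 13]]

Forward elimination:
R2: entry in column 1 is already 0 -> m_{21} = 0 (no row operation needed)
R3 <- R3 - (1)*R1:  [  0  10   4   2 ]
R4 <- R4 - (3)*R1:  [  0   0  -8  -2 ]
R3 <- R3 - (-2)*R2:  [ 0  0  4  0 ]
R4: entry in column 2 is already 0 -> m_{42} = 0 (no row operation needed)
R4 <- R4 - (-2)*R3:  [  0   0   0  -2 ]
Multipliers (in order of application): m_{21} = 0, m_{31} = 1, m_{41} = 3, m_{32} = -2, m_{42} = 0, m_{43} = -2

multipliers: 0, 1, 3, -2, 0, -2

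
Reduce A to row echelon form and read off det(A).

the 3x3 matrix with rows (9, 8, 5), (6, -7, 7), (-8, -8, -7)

Forward elimination:
R2 <- R2 - (2/3)*R1:  [     0  -37/3   11/3 ]
R3 <- R3 - (-8/9)*R1:  [     0   -8/9  -23/9 ]
R3 <- R3 - (8/111)*R2:  [        0         0  -313/111 ]
Upper-triangular form:
[ 9      8         5 ]
[ 0  -37/3      11/3 ]
[ 0      0  -313/111 ]
det(A) = (-1)^0 * (9) * (-37/3) * (-313/111) = 313  (0 row swaps -> sign +1)

det(A) = 313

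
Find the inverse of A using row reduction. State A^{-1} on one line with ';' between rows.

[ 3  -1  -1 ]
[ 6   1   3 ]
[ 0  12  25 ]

inverse = [-11/45 13/45 -2/45; -10/3 5/3 -1/3; 8/5 -4/5 1/5]

Gauss-Jordan on [A | I]:
R1 <- (1/3)*R1:  [    1  -1/3  -1/3  |   1/3     0     0 ]
R2 <- R2 - (6)*R1:  [  0   3   5  |  -2   1   0 ]
R2 <- (1/3)*R2:  [    0     1   5/3  |  -2/3   1/3     0 ]
R1 <- R1 - (-1/3)*R2:  [   1    0  2/9  |  1/9  1/9    0 ]
R3 <- R3 - (12)*R2:  [  0   0   5  |   8  -4   1 ]
R3 <- (1/5)*R3:  [    0     0     1  |   8/5  -4/5   1/5 ]
R1 <- R1 - (2/9)*R3:  [      1       0       0  |  -11/45   13/45   -2/45 ]
R2 <- R2 - (5/3)*R3:  [     0      1      0  |  -10/3    5/3   -1/3 ]
Right block of [I | A^{-1}] is the inverse:
[ -11/45  13/45  -2/45 ]
[  -10/3    5/3   -1/3 ]
[    8/5   -4/5    1/5 ]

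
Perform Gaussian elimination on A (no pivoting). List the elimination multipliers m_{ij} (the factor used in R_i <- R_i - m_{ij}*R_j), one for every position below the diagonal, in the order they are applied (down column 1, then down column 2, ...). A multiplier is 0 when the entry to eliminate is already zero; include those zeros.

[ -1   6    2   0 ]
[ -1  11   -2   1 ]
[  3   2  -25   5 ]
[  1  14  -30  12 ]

Forward elimination:
R2 <- R2 - (1)*R1:  [  0   5  -4   1 ]
R3 <- R3 - (-3)*R1:  [   0   20  -19    5 ]
R4 <- R4 - (-1)*R1:  [   0   20  -28   12 ]
R3 <- R3 - (4)*R2:  [  0   0  -3   1 ]
R4 <- R4 - (4)*R2:  [   0    0  -12    8 ]
R4 <- R4 - (4)*R3:  [ 0  0  0  4 ]
Multipliers (in order of application): m_{21} = 1, m_{31} = -3, m_{41} = -1, m_{32} = 4, m_{42} = 4, m_{43} = 4

multipliers: 1, -3, -1, 4, 4, 4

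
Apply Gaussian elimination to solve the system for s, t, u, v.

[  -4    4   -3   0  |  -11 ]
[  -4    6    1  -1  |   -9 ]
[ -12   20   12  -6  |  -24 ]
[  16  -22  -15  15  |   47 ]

Forward elimination on [A|b]:
R2 <- R2 - (1)*R1:  [  0   2   4  -1   2 ]
R3 <- R3 - (3)*R1:  [  0   8  21  -6   9 ]
R4 <- R4 - (-4)*R1:  [   0   -6  -27   15    3 ]
R3 <- R3 - (4)*R2:  [  0   0   5  -2   1 ]
R4 <- R4 - (-3)*R2:  [   0    0  -15   12    9 ]
R4 <- R4 - (-3)*R3:  [  0   0   0   6  12 ]
Row echelon form:
[ -4  4  -3   0  |  -11 ]
[  0  2   4  -1  |    2 ]
[  0  0   5  -2  |    1 ]
[  0  0   0   6  |   12 ]
Back-substitution:
v = (12) / 6 = 2
u = (1 - (-2)*(2)) / 5 = 1
t = (2 - (4)*(1) - (-1)*(2)) / 2 = 0
s = (-11 - (4)*(0) - (-3)*(1)) / -4 = 2

(2, 0, 1, 2)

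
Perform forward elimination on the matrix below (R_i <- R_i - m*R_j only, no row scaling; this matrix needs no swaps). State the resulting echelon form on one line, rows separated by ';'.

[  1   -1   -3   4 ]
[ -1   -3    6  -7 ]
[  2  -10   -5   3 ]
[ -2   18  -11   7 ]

Forward elimination:
R2 <- R2 - (-1)*R1:  [  0  -4   3  -3 ]
R3 <- R3 - (2)*R1:  [  0  -8   1  -5 ]
R4 <- R4 - (-2)*R1:  [   0   16  -17   15 ]
R3 <- R3 - (2)*R2:  [  0   0  -5   1 ]
R4 <- R4 - (-4)*R2:  [  0   0  -5   3 ]
R4 <- R4 - (1)*R3:  [ 0  0  0  2 ]
Row echelon form:
[ 1  -1  -3   4 ]
[ 0  -4   3  -3 ]
[ 0   0  -5   1 ]
[ 0   0   0   2 ]

REF = [1 -1 -3 4; 0 -4 3 -3; 0 0 -5 1; 0 0 0 2]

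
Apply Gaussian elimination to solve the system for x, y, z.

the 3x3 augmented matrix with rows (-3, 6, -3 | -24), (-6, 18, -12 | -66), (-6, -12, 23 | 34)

(4, -1, 2)

Forward elimination on [A|b]:
R2 <- R2 - (2)*R1:  [   0    6   -6  -18 ]
R3 <- R3 - (2)*R1:  [   0  -24   29   82 ]
R3 <- R3 - (-4)*R2:  [  0   0   5  10 ]
Row echelon form:
[ -3  6  -3  |  -24 ]
[  0  6  -6  |  -18 ]
[  0  0   5  |   10 ]
Back-substitution:
z = (10) / 5 = 2
y = (-18 - (-6)*(2)) / 6 = -1
x = (-24 - (6)*(-1) - (-3)*(2)) / -3 = 4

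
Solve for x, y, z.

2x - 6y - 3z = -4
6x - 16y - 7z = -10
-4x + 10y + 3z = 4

(-2, -1, 2)

Forward elimination on [A|b]:
R2 <- R2 - (3)*R1:  [ 0  2  2  2 ]
R3 <- R3 - (-2)*R1:  [  0  -2  -3  -4 ]
R3 <- R3 - (-1)*R2:  [  0   0  -1  -2 ]
Row echelon form:
[ 2  -6  -3  |  -4 ]
[ 0   2   2  |   2 ]
[ 0   0  -1  |  -2 ]
Back-substitution:
z = (-2) / -1 = 2
y = (2 - (2)*(2)) / 2 = -1
x = (-4 - (-6)*(-1) - (-3)*(2)) / 2 = -2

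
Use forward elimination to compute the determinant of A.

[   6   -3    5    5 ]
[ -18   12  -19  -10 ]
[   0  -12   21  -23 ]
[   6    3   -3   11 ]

Forward elimination:
R2 <- R2 - (-3)*R1:  [  0   3  -4   5 ]
R4 <- R4 - (1)*R1:  [  0   6  -8   6 ]
R3 <- R3 - (-4)*R2:  [  0   0   5  -3 ]
R4 <- R4 - (2)*R2:  [  0   0   0  -4 ]
Upper-triangular form:
[ 6  -3   5   5 ]
[ 0   3  -4   5 ]
[ 0   0   5  -3 ]
[ 0   0   0  -4 ]
det(A) = (-1)^0 * (6) * (3) * (5) * (-4) = -360  (0 row swaps -> sign +1)

det(A) = -360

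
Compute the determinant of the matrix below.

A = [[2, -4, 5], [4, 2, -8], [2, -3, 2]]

Forward elimination:
R2 <- R2 - (2)*R1:  [   0   10  -18 ]
R3 <- R3 - (1)*R1:  [  0   1  -3 ]
R3 <- R3 - (1/10)*R2:  [    0     0  -6/5 ]
Upper-triangular form:
[ 2  -4     5 ]
[ 0  10   -18 ]
[ 0   0  -6/5 ]
det(A) = (-1)^0 * (2) * (10) * (-6/5) = -24  (0 row swaps -> sign +1)

det(A) = -24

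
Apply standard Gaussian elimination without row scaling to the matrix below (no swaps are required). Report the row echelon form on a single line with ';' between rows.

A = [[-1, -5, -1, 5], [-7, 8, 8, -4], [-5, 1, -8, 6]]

REF = [-1 -5 -1 5; 0 43 15 -39; 0 0 -519/43 197/43]

Forward elimination:
R2 <- R2 - (7)*R1:  [   0   43   15  -39 ]
R3 <- R3 - (5)*R1:  [   0   26   -3  -19 ]
R3 <- R3 - (26/43)*R2:  [       0        0  -519/43   197/43 ]
Row echelon form:
[ -1  -5       -1       5 ]
[  0  43       15     -39 ]
[  0   0  -519/43  197/43 ]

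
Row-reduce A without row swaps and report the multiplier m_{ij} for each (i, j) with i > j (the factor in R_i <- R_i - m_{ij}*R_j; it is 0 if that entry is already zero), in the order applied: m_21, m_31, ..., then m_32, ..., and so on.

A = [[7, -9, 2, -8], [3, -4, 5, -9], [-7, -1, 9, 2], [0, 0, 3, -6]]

Forward elimination:
R2 <- R2 - (3/7)*R1:  [     0   -1/7   29/7  -39/7 ]
R3 <- R3 - (-1)*R1:  [   0  -10   11   -6 ]
R4: entry in column 1 is already 0 -> m_{41} = 0 (no row operation needed)
R3 <- R3 - (70)*R2:  [    0     0  -279   384 ]
R4: entry in column 2 is already 0 -> m_{42} = 0 (no row operation needed)
R4 <- R4 - (-1/93)*R3:  [      0       0       0  -58/31 ]
Multipliers (in order of application): m_{21} = 3/7, m_{31} = -1, m_{41} = 0, m_{32} = 70, m_{42} = 0, m_{43} = -1/93

multipliers: 3/7, -1, 0, 70, 0, -1/93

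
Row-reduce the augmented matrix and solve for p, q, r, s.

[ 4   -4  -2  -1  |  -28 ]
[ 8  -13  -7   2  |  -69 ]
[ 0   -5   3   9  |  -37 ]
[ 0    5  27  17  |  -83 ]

Forward elimination on [A|b]:
R2 <- R2 - (2)*R1:  [   0   -5   -3    4  -13 ]
R3 <- R3 - (1)*R2:  [   0    0    6    5  -24 ]
R4 <- R4 - (-1)*R2:  [   0    0   24   21  -96 ]
R4 <- R4 - (4)*R3:  [ 0  0  0  1  0 ]
Row echelon form:
[ 4  -4  -2  -1  |  -28 ]
[ 0  -5  -3   4  |  -13 ]
[ 0   0   6   5  |  -24 ]
[ 0   0   0   1  |    0 ]
Back-substitution:
s = (0) / 1 = 0
r = (-24 - (5)*(0)) / 6 = -4
q = (-13 - (-3)*(-4) - (4)*(0)) / -5 = 5
p = (-28 - (-4)*(5) - (-2)*(-4) - (-1)*(0)) / 4 = -4

(-4, 5, -4, 0)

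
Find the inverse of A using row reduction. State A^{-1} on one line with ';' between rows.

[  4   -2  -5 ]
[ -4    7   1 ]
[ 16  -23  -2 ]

inverse = [3/40 37/40 11/40; 1/15 3/5 2/15; -1/6 1/2 1/6]

Gauss-Jordan on [A | I]:
R1 <- (1/4)*R1:  [    1  -1/2  -5/4  |   1/4     0     0 ]
R2 <- R2 - (-4)*R1:  [  0   5  -4  |   1   1   0 ]
R3 <- R3 - (16)*R1:  [   0  -15   18  |   -4    0    1 ]
R2 <- (1/5)*R2:  [    0     1  -4/5  |   1/5   1/5     0 ]
R1 <- R1 - (-1/2)*R2:  [      1       0  -33/20  |    7/20    1/10       0 ]
R3 <- R3 - (-15)*R2:  [  0   0   6  |  -1   3   1 ]
R3 <- (1/6)*R3:  [    0     0     1  |  -1/6   1/2   1/6 ]
R1 <- R1 - (-33/20)*R3:  [     1      0      0  |   3/40  37/40  11/40 ]
R2 <- R2 - (-4/5)*R3:  [    0     1     0  |  1/15   3/5  2/15 ]
Right block of [I | A^{-1}] is the inverse:
[ 3/40  37/40  11/40 ]
[ 1/15    3/5   2/15 ]
[ -1/6    1/2    1/6 ]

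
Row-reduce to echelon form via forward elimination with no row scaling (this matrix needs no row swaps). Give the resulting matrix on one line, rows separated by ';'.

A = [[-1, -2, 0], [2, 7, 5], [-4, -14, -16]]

Forward elimination:
R2 <- R2 - (-2)*R1:  [ 0  3  5 ]
R3 <- R3 - (4)*R1:  [   0   -6  -16 ]
R3 <- R3 - (-2)*R2:  [  0   0  -6 ]
Row echelon form:
[ -1  -2   0 ]
[  0   3   5 ]
[  0   0  -6 ]

REF = [-1 -2 0; 0 3 5; 0 0 -6]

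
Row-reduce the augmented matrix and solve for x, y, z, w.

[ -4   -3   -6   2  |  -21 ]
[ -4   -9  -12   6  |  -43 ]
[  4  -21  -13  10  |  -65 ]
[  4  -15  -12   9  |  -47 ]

(1, 3, 2, 2)

Forward elimination on [A|b]:
R2 <- R2 - (1)*R1:  [   0   -6   -6    4  -22 ]
R3 <- R3 - (-1)*R1:  [   0  -24  -19   12  -86 ]
R4 <- R4 - (-1)*R1:  [   0  -18  -18   11  -68 ]
R3 <- R3 - (4)*R2:  [  0   0   5  -4   2 ]
R4 <- R4 - (3)*R2:  [  0   0   0  -1  -2 ]
Row echelon form:
[ -4  -3  -6   2  |  -21 ]
[  0  -6  -6   4  |  -22 ]
[  0   0   5  -4  |    2 ]
[  0   0   0  -1  |   -2 ]
Back-substitution:
w = (-2) / -1 = 2
z = (2 - (-4)*(2)) / 5 = 2
y = (-22 - (-6)*(2) - (4)*(2)) / -6 = 3
x = (-21 - (-3)*(3) - (-6)*(2) - (2)*(2)) / -4 = 1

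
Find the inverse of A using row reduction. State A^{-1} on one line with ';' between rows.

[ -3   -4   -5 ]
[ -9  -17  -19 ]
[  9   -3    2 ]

Gauss-Jordan on [A | I]:
R1 <- (1/-3)*R1:  [    1   4/3   5/3  |  -1/3     0     0 ]
R2 <- R2 - (-9)*R1:  [  0  -5  -4  |  -3   1   0 ]
R3 <- R3 - (9)*R1:  [   0  -15  -13  |    3    0    1 ]
R2 <- (1/-5)*R2:  [    0     1   4/5  |   3/5  -1/5     0 ]
R1 <- R1 - (4/3)*R2:  [      1       0     3/5  |  -17/15    4/15       0 ]
R3 <- R3 - (-15)*R2:  [  0   0  -1  |  12  -3   1 ]
R3 <- (1/-1)*R3:  [   0    0    1  |  -12    3   -1 ]
R1 <- R1 - (3/5)*R3:  [      1       0       0  |   91/15  -23/15     3/5 ]
R2 <- R2 - (4/5)*R3:  [     0      1      0  |   51/5  -13/5    4/5 ]
Right block of [I | A^{-1}] is the inverse:
[ 91/15  -23/15  3/5 ]
[  51/5   -13/5  4/5 ]
[   -12       3   -1 ]

inverse = [91/15 -23/15 3/5; 51/5 -13/5 4/5; -12 3 -1]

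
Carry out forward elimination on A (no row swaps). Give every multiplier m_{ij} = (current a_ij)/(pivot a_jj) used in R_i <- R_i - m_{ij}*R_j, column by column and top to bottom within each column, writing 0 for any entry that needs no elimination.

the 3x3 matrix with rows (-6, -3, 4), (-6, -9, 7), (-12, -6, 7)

Forward elimination:
R2 <- R2 - (1)*R1:  [  0  -6   3 ]
R3 <- R3 - (2)*R1:  [  0   0  -1 ]
R3: entry in column 2 is already 0 -> m_{32} = 0 (no row operation needed)
Multipliers (in order of application): m_{21} = 1, m_{31} = 2, m_{32} = 0

multipliers: 1, 2, 0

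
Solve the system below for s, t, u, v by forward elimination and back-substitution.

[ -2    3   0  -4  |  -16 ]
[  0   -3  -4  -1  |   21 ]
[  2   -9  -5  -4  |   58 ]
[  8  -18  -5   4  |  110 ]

Forward elimination on [A|b]:
R3 <- R3 - (-1)*R1:  [  0  -6  -5  -8  42 ]
R4 <- R4 - (-4)*R1:  [   0   -6   -5  -12   46 ]
R3 <- R3 - (2)*R2:  [  0   0   3  -6   0 ]
R4 <- R4 - (2)*R2:  [   0    0    3  -10    4 ]
R4 <- R4 - (1)*R3:  [  0   0   0  -4   4 ]
Row echelon form:
[ -2   3   0  -4  |  -16 ]
[  0  -3  -4  -1  |   21 ]
[  0   0   3  -6  |    0 ]
[  0   0   0  -4  |    4 ]
Back-substitution:
v = (4) / -4 = -1
u = (0 - (-6)*(-1)) / 3 = -2
t = (21 - (-4)*(-2) - (-1)*(-1)) / -3 = -4
s = (-16 - (3)*(-4) - (-4)*(-1)) / -2 = 4

(4, -4, -2, -1)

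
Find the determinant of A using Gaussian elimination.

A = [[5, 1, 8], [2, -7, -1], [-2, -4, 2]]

det(A) = -268

Forward elimination:
R2 <- R2 - (2/5)*R1:  [     0  -37/5  -21/5 ]
R3 <- R3 - (-2/5)*R1:  [     0  -18/5   26/5 ]
R3 <- R3 - (18/37)*R2:  [      0       0  268/37 ]
Upper-triangular form:
[ 5      1       8 ]
[ 0  -37/5   -21/5 ]
[ 0      0  268/37 ]
det(A) = (-1)^0 * (5) * (-37/5) * (268/37) = -268  (0 row swaps -> sign +1)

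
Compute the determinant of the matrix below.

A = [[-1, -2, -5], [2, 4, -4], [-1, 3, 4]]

det(A) = -70

Forward elimination:
R2 <- R2 - (-2)*R1:  [   0    0  -14 ]
R3 <- R3 - (1)*R1:  [ 0  5  9 ]
R2 <-> R3   (pivot in column 2 was zero)
[ -1  -2   -5 ]
[  0   5    9 ]
[  0   0  -14 ]
Upper-triangular form:
[ -1  -2   -5 ]
[  0   5    9 ]
[  0   0  -14 ]
det(A) = (-1)^1 * (-1) * (5) * (-14) = -70  (1 row swap -> sign -1)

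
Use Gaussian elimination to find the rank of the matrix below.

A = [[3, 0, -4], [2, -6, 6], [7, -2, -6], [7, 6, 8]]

rank(A) = 3

Row reduction:
R2 <- R2 - (2/3)*R1:  [    0    -6  26/3 ]
R3 <- R3 - (7/3)*R1:  [    0    -2  10/3 ]
R4 <- R4 - (7/3)*R1:  [    0     6  52/3 ]
R3 <- R3 - (1/3)*R2:  [   0    0  4/9 ]
R4 <- R4 - (-1)*R2:  [  0   0  26 ]
R4 <- R4 - (117/2)*R3:  [ 0  0  0 ]
Row echelon form:
[ 3   0    -4 ]
[ 0  -6  26/3 ]
[ 0   0   4/9 ]
[ 0   0     0 ]
Nonzero rows / pivot columns: 3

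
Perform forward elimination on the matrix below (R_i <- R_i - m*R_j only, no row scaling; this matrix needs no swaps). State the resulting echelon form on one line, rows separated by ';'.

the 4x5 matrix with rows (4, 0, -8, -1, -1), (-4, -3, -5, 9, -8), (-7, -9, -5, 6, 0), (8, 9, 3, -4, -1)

Forward elimination:
R2 <- R2 - (-1)*R1:  [   0   -3  -13    8   -9 ]
R3 <- R3 - (-7/4)*R1:  [    0    -9   -19  17/4  -7/4 ]
R4 <- R4 - (2)*R1:  [  0   9  19  -2   1 ]
R3 <- R3 - (3)*R2:  [     0      0     20  -79/4  101/4 ]
R4 <- R4 - (-3)*R2:  [   0    0  -20   22  -26 ]
R4 <- R4 - (-1)*R3:  [    0     0     0   9/4  -3/4 ]
Row echelon form:
[ 4   0   -8     -1     -1 ]
[ 0  -3  -13      8     -9 ]
[ 0   0   20  -79/4  101/4 ]
[ 0   0    0    9/4   -3/4 ]

REF = [4 0 -8 -1 -1; 0 -3 -13 8 -9; 0 0 20 -79/4 101/4; 0 0 0 9/4 -3/4]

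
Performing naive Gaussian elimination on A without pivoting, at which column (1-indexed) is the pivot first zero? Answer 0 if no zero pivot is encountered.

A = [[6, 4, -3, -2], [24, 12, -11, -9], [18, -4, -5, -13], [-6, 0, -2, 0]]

Naive forward elimination:
R2 <- R2 - (4)*R1:  [  0  -4   1  -1 ]
R3 <- R3 - (3)*R1:  [   0  -16    4   -7 ]
R4 <- R4 - (-1)*R1:  [  0   4  -5  -2 ]
R3 <- R3 - (4)*R2:  [  0   0   0  -3 ]
R4 <- R4 - (-1)*R2:  [  0   0  -4  -3 ]
Matrix at this point:
[ 6   4  -3  -2 ]
[ 0  -4   1  -1 ]
[ 0   0   0  -3 ]
[ 0   0  -4  -3 ]
Pivot entry (3,3) is zero but row 4 has -4 in column 3 -> naive elimination stops; a row interchange (e.g. R3 <-> R4) would be required here.

first zero-pivot column = 3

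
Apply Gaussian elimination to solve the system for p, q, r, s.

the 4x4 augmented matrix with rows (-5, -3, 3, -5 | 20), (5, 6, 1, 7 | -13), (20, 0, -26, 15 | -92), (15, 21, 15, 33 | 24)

Forward elimination on [A|b]:
R2 <- R2 - (-1)*R1:  [ 0  3  4  2  7 ]
R3 <- R3 - (-4)*R1:  [   0  -12  -14   -5  -12 ]
R4 <- R4 - (-3)*R1:  [  0  12  24  18  84 ]
R3 <- R3 - (-4)*R2:  [  0   0   2   3  16 ]
R4 <- R4 - (4)*R2:  [  0   0   8  10  56 ]
R4 <- R4 - (4)*R3:  [  0   0   0  -2  -8 ]
Row echelon form:
[ -5  -3  3  -5  |  20 ]
[  0   3  4   2  |   7 ]
[  0   0  2   3  |  16 ]
[  0   0  0  -2  |  -8 ]
Back-substitution:
s = (-8) / -2 = 4
r = (16 - (3)*(4)) / 2 = 2
q = (7 - (4)*(2) - (2)*(4)) / 3 = -3
p = (20 - (-3)*(-3) - (3)*(2) - (-5)*(4)) / -5 = -5

(-5, -3, 2, 4)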